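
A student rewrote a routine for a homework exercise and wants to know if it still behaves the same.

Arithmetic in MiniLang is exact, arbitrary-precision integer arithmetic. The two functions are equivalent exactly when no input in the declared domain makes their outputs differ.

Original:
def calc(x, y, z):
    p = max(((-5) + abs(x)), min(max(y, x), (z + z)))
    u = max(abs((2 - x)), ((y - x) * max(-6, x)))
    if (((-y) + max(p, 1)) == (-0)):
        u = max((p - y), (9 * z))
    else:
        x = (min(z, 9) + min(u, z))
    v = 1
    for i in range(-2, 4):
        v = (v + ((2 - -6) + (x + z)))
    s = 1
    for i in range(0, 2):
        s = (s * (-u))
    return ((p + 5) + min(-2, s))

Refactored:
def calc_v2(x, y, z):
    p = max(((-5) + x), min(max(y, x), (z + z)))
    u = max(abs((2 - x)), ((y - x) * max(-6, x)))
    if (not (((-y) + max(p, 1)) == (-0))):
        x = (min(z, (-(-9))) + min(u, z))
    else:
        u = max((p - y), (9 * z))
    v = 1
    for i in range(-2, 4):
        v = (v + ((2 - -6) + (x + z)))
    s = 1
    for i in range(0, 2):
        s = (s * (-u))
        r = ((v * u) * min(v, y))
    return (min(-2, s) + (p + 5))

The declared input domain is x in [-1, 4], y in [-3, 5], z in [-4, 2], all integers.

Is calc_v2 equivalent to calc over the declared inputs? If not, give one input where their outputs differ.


Not equivalent: x=-1, y=-3, z=-4 separates them (-1 vs -3).
calc: p=-4, then u=3, then (((-y) + max(p, 1)) == (-0)) is false, then x=-8, then v=1, then (i=-2), then v=-3, then (i=-1), then v=-7, then (i=0), then v=-11, then (i=1), then v=-15, then (i=2), then v=-19, then (i=3), then v=-23, then s=1, then (i=0), then s=-3, then (i=1), then s=9, then returns -1
calc_v2: p=-6, then u=3, then (not (((-y) + max(p, 1)) == (-0))) is true, then x=-8, then v=1, then (i=-2), then v=-3, then (i=-1), then v=-7, then (i=0), then v=-11, then (i=1), then v=-15, then (i=2), then v=-19, then (i=3), then v=-23, then s=1, then (i=0), then s=-3, then r=1587, then (i=1), then s=9, then r=1587, then returns -3
verdict: not equivalent; witness: x=-1, y=-3, z=-4


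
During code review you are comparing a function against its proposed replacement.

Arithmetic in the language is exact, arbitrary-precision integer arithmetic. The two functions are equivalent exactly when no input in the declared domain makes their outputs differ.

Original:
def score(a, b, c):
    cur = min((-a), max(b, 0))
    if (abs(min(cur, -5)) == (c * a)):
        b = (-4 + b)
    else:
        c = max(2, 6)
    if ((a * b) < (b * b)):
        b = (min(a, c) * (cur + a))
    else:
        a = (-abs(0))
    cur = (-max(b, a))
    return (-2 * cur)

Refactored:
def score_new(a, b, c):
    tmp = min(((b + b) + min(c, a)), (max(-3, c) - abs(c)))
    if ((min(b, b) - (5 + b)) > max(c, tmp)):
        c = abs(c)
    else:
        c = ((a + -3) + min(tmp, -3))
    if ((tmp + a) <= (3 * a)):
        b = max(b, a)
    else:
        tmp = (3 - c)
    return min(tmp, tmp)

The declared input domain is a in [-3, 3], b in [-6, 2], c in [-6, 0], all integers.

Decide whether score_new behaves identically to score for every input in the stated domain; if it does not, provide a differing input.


a=-3, b=-6, c=-6 yields 18 from score but -18 from score_new.
verdict: not equivalent; witness: a=-3, b=-6, c=-6


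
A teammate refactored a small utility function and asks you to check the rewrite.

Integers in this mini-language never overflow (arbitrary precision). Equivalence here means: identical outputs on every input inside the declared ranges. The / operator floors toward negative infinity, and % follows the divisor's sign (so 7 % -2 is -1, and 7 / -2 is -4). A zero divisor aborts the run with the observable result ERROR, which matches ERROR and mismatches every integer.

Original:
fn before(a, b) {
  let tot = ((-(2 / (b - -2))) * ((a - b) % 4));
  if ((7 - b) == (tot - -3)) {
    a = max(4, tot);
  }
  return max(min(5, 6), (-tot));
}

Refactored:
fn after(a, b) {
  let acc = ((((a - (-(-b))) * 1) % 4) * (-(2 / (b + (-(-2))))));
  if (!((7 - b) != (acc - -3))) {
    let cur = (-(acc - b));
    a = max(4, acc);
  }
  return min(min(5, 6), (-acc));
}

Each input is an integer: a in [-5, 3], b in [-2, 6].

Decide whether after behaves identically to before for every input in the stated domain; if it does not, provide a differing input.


Consider the input a=-5, b=-1.
before: tot=0, then ((7 - b) == (tot - -3)) is false, then returns 5
after: acc=0, then (!((7 - b) != (acc - -3))) is false, then returns 0
5 against 0: the behavior changed.
verdict: not equivalent; witness: a=-5, b=-1


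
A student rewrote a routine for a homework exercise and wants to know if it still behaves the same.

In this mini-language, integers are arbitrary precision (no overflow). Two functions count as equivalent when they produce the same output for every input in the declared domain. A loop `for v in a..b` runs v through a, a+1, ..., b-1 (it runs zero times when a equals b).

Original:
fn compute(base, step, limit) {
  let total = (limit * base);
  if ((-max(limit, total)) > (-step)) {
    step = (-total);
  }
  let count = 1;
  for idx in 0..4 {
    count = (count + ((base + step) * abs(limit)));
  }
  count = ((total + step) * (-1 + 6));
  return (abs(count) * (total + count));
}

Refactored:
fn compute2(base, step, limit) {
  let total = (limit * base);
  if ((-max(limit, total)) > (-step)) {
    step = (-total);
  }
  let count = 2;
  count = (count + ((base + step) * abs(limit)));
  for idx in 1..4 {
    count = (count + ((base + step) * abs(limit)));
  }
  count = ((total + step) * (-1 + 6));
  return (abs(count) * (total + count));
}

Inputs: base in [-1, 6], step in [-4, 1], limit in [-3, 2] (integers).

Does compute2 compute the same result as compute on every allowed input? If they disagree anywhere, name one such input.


Equivalent. Although `1` became `2`, no input in the stated domain can expose it.
Every one of the 288 inputs gives matching results.
As a probe, take base=1, step=1, limit=1: compute runs total := 1 | ((-max(limit, total)) > (-step)): false | count := 1 | iter idx=0: | count := 3 | iter idx=1: | count := 5 | iter idx=2: | count := 7 | iter idx=3: | count := 9 | count := 10 | result 110; compute2 runs total := 1 | ((-max(limit, total)) > (-step)): false | count := 2 | count := 4 | iter idx=1: | count := 6 | iter idx=2: | count := 8 | iter idx=3: | count := 10 | count := 10 | result 110; both end at 110.
verdict: equivalent


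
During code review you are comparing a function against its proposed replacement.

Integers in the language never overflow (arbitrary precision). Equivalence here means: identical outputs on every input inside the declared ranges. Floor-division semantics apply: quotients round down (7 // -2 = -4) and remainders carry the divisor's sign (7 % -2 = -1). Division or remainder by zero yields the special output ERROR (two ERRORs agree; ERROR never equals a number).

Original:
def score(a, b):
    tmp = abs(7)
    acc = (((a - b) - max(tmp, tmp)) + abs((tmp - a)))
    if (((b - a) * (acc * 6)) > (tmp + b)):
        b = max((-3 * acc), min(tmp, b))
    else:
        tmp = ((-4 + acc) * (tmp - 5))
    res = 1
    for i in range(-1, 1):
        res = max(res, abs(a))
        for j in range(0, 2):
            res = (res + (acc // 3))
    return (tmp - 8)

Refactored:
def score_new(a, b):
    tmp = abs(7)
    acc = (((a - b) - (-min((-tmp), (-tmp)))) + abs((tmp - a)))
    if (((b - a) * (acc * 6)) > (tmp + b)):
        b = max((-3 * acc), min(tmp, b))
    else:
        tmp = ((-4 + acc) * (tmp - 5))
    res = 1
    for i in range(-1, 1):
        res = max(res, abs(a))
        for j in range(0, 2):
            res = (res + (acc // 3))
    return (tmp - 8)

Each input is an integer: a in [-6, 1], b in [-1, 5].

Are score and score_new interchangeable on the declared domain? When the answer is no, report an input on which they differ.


The two are interchangeable: min/max/abs usage differs, and every declared input agrees.
One worked example (a=0, b=-1) — score: tmp = 7; acc = 1; (((b - a) * (acc * 6)) > (tmp + b)) -> false; tmp = -6; res = 1; [i=-1]; res = 1; [j=0]; res = 1; [j=1]; res = 1; [i=0]; res = 1; [j=0]; res = 1; [j=1]; res = 1; return -14; score_new: tmp = 7; acc = 1; (((b - a) * (acc * 6)) > (tmp + b)) -> false; tmp = -6; res = 1; [i=-1]; res = 1; [j=0]; res = 1; [j=1]; res = 1; [i=0]; res = 1; [j=0]; res = 1; [j=1]; res = 1; return -14; agreement on -14.
Across all 56 domain points the two functions coincide.
verdict: equivalent


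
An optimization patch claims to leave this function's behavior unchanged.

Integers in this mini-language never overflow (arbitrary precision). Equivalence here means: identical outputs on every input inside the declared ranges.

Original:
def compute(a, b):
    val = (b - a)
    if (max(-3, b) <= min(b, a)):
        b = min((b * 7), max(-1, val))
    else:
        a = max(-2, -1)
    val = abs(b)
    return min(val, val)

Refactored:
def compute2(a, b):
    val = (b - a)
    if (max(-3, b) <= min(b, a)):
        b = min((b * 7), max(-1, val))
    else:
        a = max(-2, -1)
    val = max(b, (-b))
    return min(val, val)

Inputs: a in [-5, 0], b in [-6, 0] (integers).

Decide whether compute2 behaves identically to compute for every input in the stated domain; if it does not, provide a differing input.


Behavior is preserved: although min/max/abs usage differs, the outputs never diverge.
One worked example (a=0, b=-2) — compute: val := -2 | (max(-3, b) <= min(b, a)): true | b := -14 | val := 14 | result 14; compute2: val := -2 | (max(-3, b) <= min(b, a)): true | b := -14 | val := 14 | result 14; agreement on 14.
An exhaustive pass over the 42 declared inputs shows identical outputs.
verdict: equivalent


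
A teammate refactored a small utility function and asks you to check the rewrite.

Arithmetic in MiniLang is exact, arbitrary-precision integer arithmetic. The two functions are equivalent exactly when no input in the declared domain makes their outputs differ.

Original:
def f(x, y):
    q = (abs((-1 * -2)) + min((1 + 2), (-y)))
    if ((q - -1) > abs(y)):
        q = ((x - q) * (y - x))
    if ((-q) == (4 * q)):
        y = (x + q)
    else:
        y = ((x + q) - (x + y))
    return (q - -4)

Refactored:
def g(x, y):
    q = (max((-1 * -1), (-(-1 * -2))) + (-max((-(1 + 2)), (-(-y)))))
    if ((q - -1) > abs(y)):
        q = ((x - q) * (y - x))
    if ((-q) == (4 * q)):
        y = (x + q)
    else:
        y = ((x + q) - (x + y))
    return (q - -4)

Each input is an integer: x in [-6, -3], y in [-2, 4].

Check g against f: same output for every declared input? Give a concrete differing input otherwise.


There is a counterexample at x=-6, y=-2: -36 on one side, -32 on the other.
f: q = 4; ((q - -1) > abs(y)) -> true; q = -40; ((-q) == (4 * q)) -> false; y = -38; return -36
g: q = 3; ((q - -1) > abs(y)) -> true; q = -36; ((-q) == (4 * q)) -> false; y = -34; return -32
verdict: not equivalent; witness: x=-6, y=-2


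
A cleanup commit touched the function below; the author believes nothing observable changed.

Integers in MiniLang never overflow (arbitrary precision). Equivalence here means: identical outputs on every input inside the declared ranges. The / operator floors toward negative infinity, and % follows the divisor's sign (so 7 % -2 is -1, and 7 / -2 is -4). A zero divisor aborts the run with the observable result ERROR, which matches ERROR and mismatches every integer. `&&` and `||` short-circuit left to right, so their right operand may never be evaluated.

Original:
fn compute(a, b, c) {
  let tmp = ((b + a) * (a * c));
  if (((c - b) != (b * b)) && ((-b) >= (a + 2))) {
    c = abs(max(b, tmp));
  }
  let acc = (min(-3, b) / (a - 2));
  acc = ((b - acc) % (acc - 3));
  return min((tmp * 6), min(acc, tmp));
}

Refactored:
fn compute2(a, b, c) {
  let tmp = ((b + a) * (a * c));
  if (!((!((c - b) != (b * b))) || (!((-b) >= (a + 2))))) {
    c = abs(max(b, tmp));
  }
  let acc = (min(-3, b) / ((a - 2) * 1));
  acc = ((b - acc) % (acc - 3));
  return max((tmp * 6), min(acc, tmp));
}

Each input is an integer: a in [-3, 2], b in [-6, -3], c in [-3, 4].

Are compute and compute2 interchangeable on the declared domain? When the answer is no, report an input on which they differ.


On input a=-3, b=-6, c=-3, compute returns -486 while compute2 returns -81.
verdict: not equivalent; witness: a=-3, b=-6, c=-3


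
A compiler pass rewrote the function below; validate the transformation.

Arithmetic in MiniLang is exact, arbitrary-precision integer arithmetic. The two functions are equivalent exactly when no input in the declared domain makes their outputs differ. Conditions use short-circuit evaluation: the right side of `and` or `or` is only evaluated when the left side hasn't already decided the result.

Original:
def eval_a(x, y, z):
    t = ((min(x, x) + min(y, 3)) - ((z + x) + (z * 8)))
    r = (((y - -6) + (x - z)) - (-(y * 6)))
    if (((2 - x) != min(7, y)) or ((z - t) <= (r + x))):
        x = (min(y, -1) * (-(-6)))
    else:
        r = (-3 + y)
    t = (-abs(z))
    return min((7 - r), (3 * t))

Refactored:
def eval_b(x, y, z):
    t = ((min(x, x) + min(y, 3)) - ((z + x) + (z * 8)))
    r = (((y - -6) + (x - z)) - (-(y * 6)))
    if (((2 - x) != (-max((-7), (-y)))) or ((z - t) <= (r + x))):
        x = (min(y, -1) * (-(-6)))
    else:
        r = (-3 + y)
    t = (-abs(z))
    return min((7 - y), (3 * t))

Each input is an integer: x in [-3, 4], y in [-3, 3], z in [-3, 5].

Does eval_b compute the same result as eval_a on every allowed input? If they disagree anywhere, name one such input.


These are not equivalent — on x=-3, y=1, z=-1 the outputs split (-4 vs -3).
eval_a: t := 10 | r := 11 | (((2 - x) != min(7, y)) or ((z - t) <= (r + x))): true | x := -6 | t := -1 | result -4
eval_b: t := 10 | r := 11 | (((2 - x) != (-max((-7), (-y)))) or ((z - t) <= (r + x))): true | x := -6 | t := -1 | result -3
verdict: not equivalent; witness: x=-3, y=1, z=-1


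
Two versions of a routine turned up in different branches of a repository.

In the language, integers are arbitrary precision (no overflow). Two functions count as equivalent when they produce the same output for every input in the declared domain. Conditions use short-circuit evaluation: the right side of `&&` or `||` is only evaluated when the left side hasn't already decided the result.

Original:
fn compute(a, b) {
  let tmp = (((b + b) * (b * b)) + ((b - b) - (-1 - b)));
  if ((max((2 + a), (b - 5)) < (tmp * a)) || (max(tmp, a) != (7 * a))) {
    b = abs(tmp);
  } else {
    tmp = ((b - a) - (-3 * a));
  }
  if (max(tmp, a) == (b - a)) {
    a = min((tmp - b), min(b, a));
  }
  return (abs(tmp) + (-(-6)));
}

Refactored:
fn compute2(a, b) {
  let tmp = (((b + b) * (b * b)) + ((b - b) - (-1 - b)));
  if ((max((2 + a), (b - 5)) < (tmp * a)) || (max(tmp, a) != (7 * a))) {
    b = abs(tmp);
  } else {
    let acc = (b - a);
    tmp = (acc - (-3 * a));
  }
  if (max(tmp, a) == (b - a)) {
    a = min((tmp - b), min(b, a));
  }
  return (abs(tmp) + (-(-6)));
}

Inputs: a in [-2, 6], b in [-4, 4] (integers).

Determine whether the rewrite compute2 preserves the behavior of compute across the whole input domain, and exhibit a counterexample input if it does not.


Comparing the listings, the differences include: local variable names differ, statement counts differ.
As a probe, take a=5, b=-3: compute runs tmp := -56 | ((max((2 + a), (b - 5)) < (tmp * a)) || (max(tmp, a) != (7 * a))): true | b := 56 | (max(tmp, a) == (b - a)): false | result 62; compute2 runs tmp := -56 | ((max((2 + a), (b - 5)) < (tmp * a)) || (max(tmp, a) != (7 * a))): true | b := 56 | (max(tmp, a) == (b - a)): false | result 62; both end at 62.
Sweeping the whole domain (81 inputs) finds no disagreement.
verdict: equivalent


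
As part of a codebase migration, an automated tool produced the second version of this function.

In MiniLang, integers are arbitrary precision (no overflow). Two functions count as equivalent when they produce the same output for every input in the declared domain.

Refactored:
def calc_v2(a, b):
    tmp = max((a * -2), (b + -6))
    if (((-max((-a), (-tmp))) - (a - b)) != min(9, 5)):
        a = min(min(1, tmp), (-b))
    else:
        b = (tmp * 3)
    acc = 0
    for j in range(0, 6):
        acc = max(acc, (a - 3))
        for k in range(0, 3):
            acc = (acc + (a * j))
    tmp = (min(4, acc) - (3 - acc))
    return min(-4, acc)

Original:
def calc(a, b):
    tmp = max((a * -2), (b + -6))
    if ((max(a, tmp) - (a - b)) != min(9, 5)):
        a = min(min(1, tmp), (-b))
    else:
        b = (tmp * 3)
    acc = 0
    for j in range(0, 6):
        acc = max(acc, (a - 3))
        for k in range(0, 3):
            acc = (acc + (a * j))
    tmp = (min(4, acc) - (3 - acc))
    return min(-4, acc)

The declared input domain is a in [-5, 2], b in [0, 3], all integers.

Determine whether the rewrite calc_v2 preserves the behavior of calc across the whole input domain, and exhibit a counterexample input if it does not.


These are not equivalent — on a=-1, b=2 the outputs split (-19 vs -35).
calc: tmp := 2 | ((max(a, tmp) - (a - b)) != min(9, 5)): false | b := 6 | acc := 0 | iter j=0: | acc := 0 | iter k=0: | acc := 0 | iter k=1: | acc := 0 | iter k=2: | acc := 0 | iter j=1: | acc := 0 | iter k=0: | acc := -1 | iter k=1: | acc := -2 | iter k=2: | acc := -3 | iter j=2: | acc := -3 | iter k=0: | acc := -5 | iter k=1: | acc := -7 | iter k=2: | acc := -9 | iter j=3: | acc := -4 | iter k=0: | acc := -7 | iter k=1: | acc := -10 | iter k=2: | acc := -13 | iter j=4: | acc := -4 | iter k=0: | acc := -8 | iter k=1: | acc := -12 | iter k=2: | acc := -16 | iter j=5: | acc := -4 | iter k=0: | acc := -9 | iter k=1: | acc := -14 | iter k=2: | acc := -19 | tmp := -41 | result -19
calc_v2: tmp := 2 | (((-max((-a), (-tmp))) - (a - b)) != min(9, 5)): true | a := -2 | acc := 0 | iter j=0: | acc := 0 | iter k=0: | acc := 0 | iter k=1: | acc := 0 | iter k=2: | acc := 0 | iter j=1: | acc := 0 | iter k=0: | acc := -2 | iter k=1: | acc := -4 | iter k=2: | acc := -6 | iter j=2: | acc := -5 | iter k=0: | acc := -9 | iter k=1: | acc := -13 | iter k=2: | acc := -17 | iter j=3: | acc := -5 | iter k=0: | acc := -11 | iter k=1: | acc := -17 | iter k=2: | acc := -23 | iter j=4: | acc := -5 | iter k=0: | acc := -13 | iter k=1: | acc := -21 | iter k=2: | acc := -29 | iter j=5: | acc := -5 | iter k=0: | acc := -15 | iter k=1: | acc := -25 | iter k=2: | acc := -35 | tmp := -73 | result -35
verdict: not equivalent; witness: a=-1, b=2


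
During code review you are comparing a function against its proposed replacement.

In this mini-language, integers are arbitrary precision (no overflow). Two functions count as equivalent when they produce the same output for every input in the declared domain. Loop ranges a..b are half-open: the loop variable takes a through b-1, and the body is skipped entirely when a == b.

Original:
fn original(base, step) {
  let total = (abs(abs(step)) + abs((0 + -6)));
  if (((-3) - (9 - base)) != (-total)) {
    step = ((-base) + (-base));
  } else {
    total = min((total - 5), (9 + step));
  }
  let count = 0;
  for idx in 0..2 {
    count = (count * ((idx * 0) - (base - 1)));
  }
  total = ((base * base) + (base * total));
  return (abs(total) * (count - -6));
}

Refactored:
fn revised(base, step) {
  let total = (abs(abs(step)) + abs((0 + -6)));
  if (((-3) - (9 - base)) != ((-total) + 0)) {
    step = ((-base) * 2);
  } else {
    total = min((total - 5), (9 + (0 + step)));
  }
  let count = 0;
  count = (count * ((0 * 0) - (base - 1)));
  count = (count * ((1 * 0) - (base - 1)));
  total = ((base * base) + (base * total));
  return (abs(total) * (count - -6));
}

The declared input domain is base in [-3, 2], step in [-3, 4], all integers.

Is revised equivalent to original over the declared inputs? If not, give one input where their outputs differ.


Equivalent — the differences include constant usage differs, arithmetic usage differs, loop structure differs, local variable names differ, yet no declared input distinguishes the two.
Tracing base=-1, step=-3: original: total := 9 | (((-3) - (9 - base)) != (-total)): true | step := 2 | count := 0 | iter idx=0: | count := 0 | iter idx=1: | count := 0 | total := -8 | result 48 | revised: total := 9 | (((-3) - (9 - base)) != ((-total) + 0)): true | step := 2 | count := 0 | count := 0 | count := 0 | total := -8 | result 48 — matching result 48.
Sweeping the whole domain (48 inputs) finds no disagreement.
verdict: equivalent


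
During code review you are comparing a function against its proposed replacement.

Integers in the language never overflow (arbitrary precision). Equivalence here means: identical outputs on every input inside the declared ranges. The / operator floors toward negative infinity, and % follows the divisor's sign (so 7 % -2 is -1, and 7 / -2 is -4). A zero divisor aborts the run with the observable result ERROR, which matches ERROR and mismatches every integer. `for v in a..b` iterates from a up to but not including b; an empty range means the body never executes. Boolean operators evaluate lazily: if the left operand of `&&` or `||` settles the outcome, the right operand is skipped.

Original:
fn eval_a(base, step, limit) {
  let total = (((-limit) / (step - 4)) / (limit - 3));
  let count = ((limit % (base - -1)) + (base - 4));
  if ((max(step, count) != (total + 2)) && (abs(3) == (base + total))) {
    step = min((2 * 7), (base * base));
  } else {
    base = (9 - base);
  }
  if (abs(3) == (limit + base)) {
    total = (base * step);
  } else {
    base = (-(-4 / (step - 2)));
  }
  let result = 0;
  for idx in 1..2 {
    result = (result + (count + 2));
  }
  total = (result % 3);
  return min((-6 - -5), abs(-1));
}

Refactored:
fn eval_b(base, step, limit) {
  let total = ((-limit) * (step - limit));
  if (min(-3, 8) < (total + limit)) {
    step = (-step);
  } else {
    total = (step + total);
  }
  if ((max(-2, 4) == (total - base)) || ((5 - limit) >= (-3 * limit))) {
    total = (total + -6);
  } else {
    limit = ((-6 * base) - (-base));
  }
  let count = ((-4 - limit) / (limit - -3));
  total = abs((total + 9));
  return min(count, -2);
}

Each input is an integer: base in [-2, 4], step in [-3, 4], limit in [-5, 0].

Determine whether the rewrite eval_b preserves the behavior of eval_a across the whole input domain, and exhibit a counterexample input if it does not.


These are not equivalent — on base=-2, step=-3, limit=-5 the outputs split (-1 vs -2).
eval_a: total=0, then count=-6, then ((max(step, count) != (total + 2)) && (abs(3) == (base + total))) is false, then base=11, then (abs(3) == (limit + base)) is false, then base=0, then result=0, then (idx=1), then result=-4, then total=2, then returns -1
eval_b: total=10, then (min(-3, 8) < (total + limit)) is true, then step=3, then ((max(-2, 4) == (total - base)) || ((5 - limit) >= (-3 * limit))) is false, then limit=10, then count=-2, then total=19, then returns -2
verdict: not equivalent; witness: base=-2, step=-3, limit=-5


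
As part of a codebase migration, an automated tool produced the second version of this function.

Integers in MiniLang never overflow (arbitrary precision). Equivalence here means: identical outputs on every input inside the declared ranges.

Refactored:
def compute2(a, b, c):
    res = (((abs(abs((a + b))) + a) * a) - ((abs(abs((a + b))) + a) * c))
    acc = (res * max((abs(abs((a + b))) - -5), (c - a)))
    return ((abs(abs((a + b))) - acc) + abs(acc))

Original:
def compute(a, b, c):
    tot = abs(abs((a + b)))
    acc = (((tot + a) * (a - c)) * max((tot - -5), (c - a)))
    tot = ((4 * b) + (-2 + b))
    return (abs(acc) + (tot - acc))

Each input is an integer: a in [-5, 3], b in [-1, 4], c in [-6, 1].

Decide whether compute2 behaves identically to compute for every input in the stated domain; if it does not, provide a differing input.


Run the pair on a=-5, b=-1, c=-6.
compute: tot becomes 6; next acc becomes 11; next tot becomes -7; next final value -7
compute2: res becomes 1; next acc becomes 11; next final value 6
-7 against 6: the behavior changed.
verdict: not equivalent; witness: a=-5, b=-1, c=-6


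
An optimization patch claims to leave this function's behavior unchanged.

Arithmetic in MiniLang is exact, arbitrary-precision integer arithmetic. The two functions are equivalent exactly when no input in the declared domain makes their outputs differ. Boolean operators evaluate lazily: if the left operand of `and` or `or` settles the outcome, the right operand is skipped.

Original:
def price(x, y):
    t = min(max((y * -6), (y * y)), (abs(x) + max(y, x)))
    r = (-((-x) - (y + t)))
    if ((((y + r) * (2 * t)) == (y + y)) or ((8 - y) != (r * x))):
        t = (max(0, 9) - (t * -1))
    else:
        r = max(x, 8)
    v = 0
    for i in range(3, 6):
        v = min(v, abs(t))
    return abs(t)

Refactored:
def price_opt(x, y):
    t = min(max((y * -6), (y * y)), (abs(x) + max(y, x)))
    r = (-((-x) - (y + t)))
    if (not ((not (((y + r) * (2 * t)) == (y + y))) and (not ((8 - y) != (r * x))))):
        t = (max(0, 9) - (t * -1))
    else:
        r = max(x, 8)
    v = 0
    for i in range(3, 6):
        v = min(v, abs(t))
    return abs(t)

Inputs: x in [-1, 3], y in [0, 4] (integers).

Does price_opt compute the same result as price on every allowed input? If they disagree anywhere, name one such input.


Side by side, the visible changes include: boolean connective usage differs.
One worked example (x=1, y=0) — price: t=0, then r=1, then ((((y + r) * (2 * t)) == (y + y)) or ((8 - y) != (r * x))) is true, then t=9, then v=0, then (i=3), then v=0, then (i=4), then v=0, then (i=5), then v=0, then returns 9; price_opt: t=0, then r=1, then (not ((not (((y + r) * (2 * t)) == (y + y))) and (not ((8 - y) != (r * x))))) is true, then t=9, then v=0, then (i=3), then v=0, then (i=4), then v=0, then (i=5), then v=0, then returns 9; agreement on 9.
Checked all 25 inputs in the declared domain: the outputs agree on every one.
verdict: equivalent


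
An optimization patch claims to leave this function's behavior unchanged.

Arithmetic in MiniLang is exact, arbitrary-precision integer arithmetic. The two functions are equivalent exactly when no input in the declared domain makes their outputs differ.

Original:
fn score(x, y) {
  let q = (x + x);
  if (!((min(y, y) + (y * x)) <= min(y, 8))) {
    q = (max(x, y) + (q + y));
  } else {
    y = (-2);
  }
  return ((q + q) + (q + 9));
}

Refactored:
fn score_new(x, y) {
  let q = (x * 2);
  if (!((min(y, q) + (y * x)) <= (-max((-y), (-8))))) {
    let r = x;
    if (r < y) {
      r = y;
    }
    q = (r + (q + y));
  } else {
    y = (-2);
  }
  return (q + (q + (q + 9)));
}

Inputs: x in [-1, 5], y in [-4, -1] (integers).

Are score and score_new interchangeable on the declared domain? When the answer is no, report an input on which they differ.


The rewrite breaks on x=-1, y=-1, where the results are -3 and 3.
score: q := -2 | (!((min(y, y) + (y * x)) <= min(y, 8))): true | q := -4 | result -3
score_new: q := -2 | (!((min(y, q) + (y * x)) <= (-max((-y), (-8))))): false | y := -2 | result 3
verdict: not equivalent; witness: x=-1, y=-1


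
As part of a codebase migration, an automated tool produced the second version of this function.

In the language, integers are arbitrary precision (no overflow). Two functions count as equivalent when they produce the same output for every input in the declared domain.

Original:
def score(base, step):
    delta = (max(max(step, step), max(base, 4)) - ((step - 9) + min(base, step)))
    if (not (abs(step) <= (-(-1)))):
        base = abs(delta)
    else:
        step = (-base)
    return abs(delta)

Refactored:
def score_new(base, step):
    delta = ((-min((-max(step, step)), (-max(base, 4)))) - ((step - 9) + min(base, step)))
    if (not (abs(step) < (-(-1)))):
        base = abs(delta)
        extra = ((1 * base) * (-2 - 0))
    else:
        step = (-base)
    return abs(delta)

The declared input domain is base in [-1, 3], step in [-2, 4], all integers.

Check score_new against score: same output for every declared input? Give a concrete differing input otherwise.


Equivalent. The edit looks behavioral (`(abs(step) <= (-(-1)))` became `(abs(step) < (-(-1)))`), but over these ranges it never changes the outcome.
Across all 35 domain points the two functions coincide.
As a probe, take base=2, step=-1: score runs delta=15, then (not (abs(step) <= (-(-1)))) is false, then step=-2, then returns 15; score_new runs delta=15, then (not (abs(step) < (-(-1)))) is true, then base=15, then extra=-30, then returns 15; both end at 15.
verdict: equivalent


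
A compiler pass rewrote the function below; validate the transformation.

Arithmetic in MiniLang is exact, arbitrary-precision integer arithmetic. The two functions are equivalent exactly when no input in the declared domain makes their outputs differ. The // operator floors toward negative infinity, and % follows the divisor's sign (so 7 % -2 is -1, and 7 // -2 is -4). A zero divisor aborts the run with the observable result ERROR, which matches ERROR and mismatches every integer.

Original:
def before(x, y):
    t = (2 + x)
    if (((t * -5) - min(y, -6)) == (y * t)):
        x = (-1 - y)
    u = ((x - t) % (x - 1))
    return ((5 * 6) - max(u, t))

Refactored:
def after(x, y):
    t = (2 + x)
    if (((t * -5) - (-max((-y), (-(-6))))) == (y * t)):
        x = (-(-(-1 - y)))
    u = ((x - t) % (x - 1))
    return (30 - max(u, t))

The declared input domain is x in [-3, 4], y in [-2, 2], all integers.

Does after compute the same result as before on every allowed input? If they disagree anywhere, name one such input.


Equivalent — the differences include min/max/abs usage differs; constant usage differs; arithmetic usage differs, yet no declared input distinguishes the two.
One worked example (x=-3, y=1) — before: t = -1; (((t * -5) - min(y, -6)) == (y * t)) -> false; u = -2; return 31; after: t = -1; (((t * -5) - (-max((-y), (-(-6))))) == (y * t)) -> false; u = -2; return 31; agreement on 31.
Across all 40 domain points the two functions coincide.
verdict: equivalent


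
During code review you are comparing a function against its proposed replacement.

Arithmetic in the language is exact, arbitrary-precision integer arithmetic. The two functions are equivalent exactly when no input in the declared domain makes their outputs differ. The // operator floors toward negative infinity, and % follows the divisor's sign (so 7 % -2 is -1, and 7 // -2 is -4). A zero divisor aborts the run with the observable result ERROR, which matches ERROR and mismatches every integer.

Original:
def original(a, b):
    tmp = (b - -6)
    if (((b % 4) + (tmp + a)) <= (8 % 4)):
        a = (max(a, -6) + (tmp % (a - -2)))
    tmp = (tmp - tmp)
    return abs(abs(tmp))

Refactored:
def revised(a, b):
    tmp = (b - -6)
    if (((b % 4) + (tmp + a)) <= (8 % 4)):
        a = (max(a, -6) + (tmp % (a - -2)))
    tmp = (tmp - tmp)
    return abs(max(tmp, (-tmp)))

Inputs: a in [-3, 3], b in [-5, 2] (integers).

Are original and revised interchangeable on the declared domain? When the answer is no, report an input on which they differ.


Behavior is preserved: although min/max/abs usage differs, the outputs never diverge.
Spot check at a=-2, b=-3 — original: tmp=3, then (((b % 4) + (tmp + a)) <= (8 % 4)) is false, then tmp=0, then returns 0. revised: tmp=3, then (((b % 4) + (tmp + a)) <= (8 % 4)) is false, then tmp=0, then returns 0. Both give 0.
Every one of the 56 inputs gives matching results.
verdict: equivalent


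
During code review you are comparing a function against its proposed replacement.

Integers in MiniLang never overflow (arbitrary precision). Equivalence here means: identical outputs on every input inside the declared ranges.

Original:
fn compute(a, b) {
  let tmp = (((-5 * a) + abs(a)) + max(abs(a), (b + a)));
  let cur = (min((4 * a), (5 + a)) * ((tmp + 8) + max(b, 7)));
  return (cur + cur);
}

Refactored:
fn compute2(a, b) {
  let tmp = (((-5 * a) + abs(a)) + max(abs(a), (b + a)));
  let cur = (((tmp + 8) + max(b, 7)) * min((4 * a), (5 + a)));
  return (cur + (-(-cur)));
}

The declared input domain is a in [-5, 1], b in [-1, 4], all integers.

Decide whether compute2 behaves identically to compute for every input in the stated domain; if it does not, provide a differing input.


Equivalent — the differences include same computation, different form, yet no declared input distinguishes the two.
Spot check at a=-3, b=3 — compute: tmp = 21; cur = -432; return -864. compute2: tmp = 21; cur = -432; return -864. Both give -864.
Every one of the 42 inputs gives matching results.
verdict: equivalent


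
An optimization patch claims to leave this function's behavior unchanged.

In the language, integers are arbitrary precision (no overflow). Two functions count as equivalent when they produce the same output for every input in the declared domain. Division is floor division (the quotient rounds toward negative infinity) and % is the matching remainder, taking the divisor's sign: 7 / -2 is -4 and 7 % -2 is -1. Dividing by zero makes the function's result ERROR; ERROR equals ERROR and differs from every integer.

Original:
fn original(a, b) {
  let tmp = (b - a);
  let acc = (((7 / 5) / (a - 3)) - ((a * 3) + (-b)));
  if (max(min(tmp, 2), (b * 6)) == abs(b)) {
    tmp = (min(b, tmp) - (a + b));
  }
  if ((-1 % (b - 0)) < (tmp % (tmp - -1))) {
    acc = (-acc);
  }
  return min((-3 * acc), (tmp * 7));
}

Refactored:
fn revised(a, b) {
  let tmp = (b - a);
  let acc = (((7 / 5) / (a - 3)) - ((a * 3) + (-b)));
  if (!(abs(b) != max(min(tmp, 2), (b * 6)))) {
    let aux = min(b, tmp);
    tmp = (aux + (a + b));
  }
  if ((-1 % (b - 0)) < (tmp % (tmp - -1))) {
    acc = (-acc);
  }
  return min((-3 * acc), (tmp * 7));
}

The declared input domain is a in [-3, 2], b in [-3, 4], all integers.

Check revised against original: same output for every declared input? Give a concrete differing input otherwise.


At a=-2, b=-1: original gives 12, revised gives -28.
verdict: not equivalent; witness: a=-2, b=-1


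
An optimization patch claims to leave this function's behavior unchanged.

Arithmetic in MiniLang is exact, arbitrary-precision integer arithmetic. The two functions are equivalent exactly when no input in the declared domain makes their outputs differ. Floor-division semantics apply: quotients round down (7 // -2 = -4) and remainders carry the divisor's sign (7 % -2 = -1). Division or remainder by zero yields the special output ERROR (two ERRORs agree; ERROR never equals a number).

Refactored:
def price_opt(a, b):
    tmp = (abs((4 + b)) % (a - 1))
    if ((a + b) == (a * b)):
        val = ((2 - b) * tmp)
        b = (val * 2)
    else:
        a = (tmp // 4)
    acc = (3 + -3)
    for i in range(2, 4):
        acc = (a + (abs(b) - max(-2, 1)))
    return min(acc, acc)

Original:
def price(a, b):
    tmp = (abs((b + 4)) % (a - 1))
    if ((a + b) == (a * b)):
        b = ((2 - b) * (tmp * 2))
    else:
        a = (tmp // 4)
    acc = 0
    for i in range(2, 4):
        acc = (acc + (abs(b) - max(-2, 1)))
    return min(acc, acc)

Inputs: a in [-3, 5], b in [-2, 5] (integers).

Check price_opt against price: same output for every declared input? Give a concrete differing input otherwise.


Run the pair on a=-3, b=-2.
price: tmp=-2, then ((a + b) == (a * b)) is false, then a=-1, then acc=0, then (i=2), then acc=1, then (i=3), then acc=2, then returns 2
price_opt: tmp=-2, then ((a + b) == (a * b)) is false, then a=-1, then acc=0, then (i=2), then acc=0, then (i=3), then acc=0, then returns 0
2 against 0: the behavior changed.
verdict: not equivalent; witness: a=-3, b=-2


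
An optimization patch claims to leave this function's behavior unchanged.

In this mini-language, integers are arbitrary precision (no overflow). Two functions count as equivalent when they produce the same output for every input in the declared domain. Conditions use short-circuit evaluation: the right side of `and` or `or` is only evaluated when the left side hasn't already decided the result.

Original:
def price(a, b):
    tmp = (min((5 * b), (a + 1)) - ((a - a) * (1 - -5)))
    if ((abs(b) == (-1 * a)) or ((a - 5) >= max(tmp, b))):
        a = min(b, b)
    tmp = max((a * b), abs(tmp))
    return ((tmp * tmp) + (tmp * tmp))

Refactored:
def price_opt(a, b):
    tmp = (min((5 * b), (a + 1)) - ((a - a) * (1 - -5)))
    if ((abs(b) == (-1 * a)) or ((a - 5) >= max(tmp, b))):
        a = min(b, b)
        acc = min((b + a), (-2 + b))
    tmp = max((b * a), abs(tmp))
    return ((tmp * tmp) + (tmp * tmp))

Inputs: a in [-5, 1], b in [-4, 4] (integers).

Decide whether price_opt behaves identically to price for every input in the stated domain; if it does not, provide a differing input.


Differences: statement counts differ; and min/max/abs usage differs; and local variable names differ; and arithmetic usage differs; and constant usage differs — yet all 63 inputs agree.
verdict: equivalent


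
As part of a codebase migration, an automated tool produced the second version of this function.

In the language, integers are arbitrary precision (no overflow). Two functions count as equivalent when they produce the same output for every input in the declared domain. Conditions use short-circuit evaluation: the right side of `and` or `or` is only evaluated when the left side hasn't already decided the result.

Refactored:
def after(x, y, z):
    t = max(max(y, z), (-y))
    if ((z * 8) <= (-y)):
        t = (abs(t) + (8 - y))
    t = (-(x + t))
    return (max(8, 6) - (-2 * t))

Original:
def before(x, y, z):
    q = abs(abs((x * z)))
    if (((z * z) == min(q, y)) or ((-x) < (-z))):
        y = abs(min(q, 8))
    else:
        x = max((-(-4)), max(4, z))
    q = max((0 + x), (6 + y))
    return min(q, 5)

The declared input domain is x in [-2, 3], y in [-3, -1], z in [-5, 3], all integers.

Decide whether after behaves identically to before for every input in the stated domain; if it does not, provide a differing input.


These are not equivalent — on x=-2, y=-3, z=-5 the outputs split (5 vs -16).
before: q=10, then (((z * z) == min(q, y)) or ((-x) < (-z))) is true, then y=8, then q=14, then returns 5
after: t=3, then ((z * 8) <= (-y)) is true, then t=14, then t=-12, then returns -16
verdict: not equivalent; witness: x=-2, y=-3, z=-5


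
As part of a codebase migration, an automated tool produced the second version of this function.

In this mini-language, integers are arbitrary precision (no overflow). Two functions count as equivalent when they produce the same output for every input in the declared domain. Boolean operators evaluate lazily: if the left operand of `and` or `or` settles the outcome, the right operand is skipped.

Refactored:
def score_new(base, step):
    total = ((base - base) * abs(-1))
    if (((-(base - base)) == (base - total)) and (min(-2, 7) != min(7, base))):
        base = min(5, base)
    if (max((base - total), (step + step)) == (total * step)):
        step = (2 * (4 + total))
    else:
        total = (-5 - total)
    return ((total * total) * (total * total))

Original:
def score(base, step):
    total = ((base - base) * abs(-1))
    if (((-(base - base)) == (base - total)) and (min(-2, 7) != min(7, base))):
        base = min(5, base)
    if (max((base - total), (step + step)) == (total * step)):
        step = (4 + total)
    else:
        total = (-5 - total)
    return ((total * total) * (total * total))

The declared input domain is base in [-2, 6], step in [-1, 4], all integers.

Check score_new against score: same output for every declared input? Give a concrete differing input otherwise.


Equivalent. There is a behavioral-looking edit here, yet the outcome never shifts on this domain.
Sweeping the whole domain (54 inputs) finds no disagreement.
One worked example (base=0, step=3) — score: total=0, then (((-(base - base)) == (base - total)) and (min(-2, 7) != min(7, base))) is true, then base=0, then (max((base - total), (step + step)) == (total * step)) is false, then total=-5, then returns 625; score_new: total=0, then (((-(base - base)) == (base - total)) and (min(-2, 7) != min(7, base))) is true, then base=0, then (max((base - total), (step + step)) == (total * step)) is false, then total=-5, then returns 625; agreement on 625.
verdict: equivalent
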